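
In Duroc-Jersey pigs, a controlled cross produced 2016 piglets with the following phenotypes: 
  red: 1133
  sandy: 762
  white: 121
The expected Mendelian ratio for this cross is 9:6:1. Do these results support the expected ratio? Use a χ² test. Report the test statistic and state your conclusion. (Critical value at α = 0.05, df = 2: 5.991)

The 9:6:1 ratio has 16 parts, so with N = 2016 the expected counts are:
  red: 2016 × 9/16 = 1134
  sandy: 2016 × 6/16 = 756
  white: 2016 × 1/16 = 126
χ² = Σ (O − E)² / E
  red: (1133 − 1134)² / 1134 = 0.0009
  sandy: (762 − 756)² / 756 = 0.0476
  white: (121 − 126)² / 126 = 0.1984
χ² = 0.0009 + 0.0476 + 0.1984 = 0.2469 ≈ 0.247
Degrees of freedom = 3 − 1 = 2; critical value at α = 0.05 is 5.991.
Since 0.247 < 5.991, we fail to reject the null hypothesis — the data are consistent with the 9:6:1 ratio.

0.247; consistent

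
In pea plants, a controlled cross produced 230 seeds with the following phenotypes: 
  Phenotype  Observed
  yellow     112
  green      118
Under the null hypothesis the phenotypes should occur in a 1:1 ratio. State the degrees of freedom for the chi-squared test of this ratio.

A goodness-of-fit test with 2 phenotype classes has df = 2 − 1 = 1.

1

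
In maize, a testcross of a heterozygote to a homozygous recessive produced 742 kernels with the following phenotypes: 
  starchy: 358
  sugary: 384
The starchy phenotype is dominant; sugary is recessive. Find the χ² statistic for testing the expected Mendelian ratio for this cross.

0.911

A testcross of a heterozygote (Aa × aa) gives a 1:1 phenotypic ratio.
Expected counts for N = 742 under a 1:1 ratio (total parts = 2):
  starchy: 742 × 1/2 = 371
  sugary: 742 × 1/2 = 371
χ² = Σ (O − E)² / E
  starchy: (358 − 371)² / 371 = 0.4555
  sugary: (384 − 371)² / 371 = 0.4555
χ² = 0.4555 + 0.4555 = 0.911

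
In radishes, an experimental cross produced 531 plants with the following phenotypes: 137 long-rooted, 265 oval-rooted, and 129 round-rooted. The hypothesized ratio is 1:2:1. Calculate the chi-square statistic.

0.243

Total ratio parts = 4. Expected numbers out of 531:
  long-rooted: 531 × 1/4 = 132.75
  oval-rooted: 531 × 2/4 = 265.5
  round-rooted: 531 × 1/4 = 132.75
χ² = Σ (O − E)² / E
  long-rooted: (137 − 132.75)² / 132.75 = 0.1361
  oval-rooted: (265 − 265.5)² / 265.5 = 0.0009
  round-rooted: (129 − 132.75)² / 132.75 = 0.1059
χ² = 0.1361 + 0.0009 + 0.1059 = 0.2429 ≈ 0.243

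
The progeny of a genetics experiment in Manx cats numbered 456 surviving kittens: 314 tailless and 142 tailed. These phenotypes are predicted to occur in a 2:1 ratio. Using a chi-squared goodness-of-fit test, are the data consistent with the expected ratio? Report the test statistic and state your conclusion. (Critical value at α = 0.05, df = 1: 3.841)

Total ratio parts = 3. Expected numbers out of 456:
  tailless: 456 × 2/3 = 304
  tailed: 456 × 1/3 = 152
χ² = Σ (O − E)² / E
  tailless: (314 − 304)² / 304 = 0.3289
  tailed: (142 − 152)² / 152 = 0.6579
χ² = 0.3289 + 0.6579 = 0.9868 ≈ 0.987
Degrees of freedom = 2 − 1 = 1; critical value at α = 0.05 is 3.841.
Since 0.987 < 3.841, we fail to reject the null hypothesis — the data are consistent with the 2:1 ratio.

0.987; consistent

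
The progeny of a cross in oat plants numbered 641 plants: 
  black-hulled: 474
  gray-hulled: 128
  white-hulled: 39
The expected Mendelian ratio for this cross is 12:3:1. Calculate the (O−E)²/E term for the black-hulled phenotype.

0.095

Expected counts for N = 641 under a 12:3:1 ratio (total parts = 16):
  black-hulled: 641 × 12/16 = 480.75
  gray-hulled: 641 × 3/16 = 120.1875
  white-hulled: 641 × 1/16 = 40.0625
Contribution of black-hulled: (474 − 480.75)² / 480.75 = 0.0948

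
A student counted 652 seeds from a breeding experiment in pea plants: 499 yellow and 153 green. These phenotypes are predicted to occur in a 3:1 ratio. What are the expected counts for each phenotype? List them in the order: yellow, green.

Under the 3:1 hypothesis (Σ ratio = 4, N = 652):
  yellow: 652 × 3/4 = 489
  green: 652 × 1/4 = 163

489, 163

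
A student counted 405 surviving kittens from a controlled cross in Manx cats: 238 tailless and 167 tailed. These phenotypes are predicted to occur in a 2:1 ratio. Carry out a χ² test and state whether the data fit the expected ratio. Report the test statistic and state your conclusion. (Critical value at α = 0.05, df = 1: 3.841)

11.378; not consistent

Expected counts for N = 405 under a 2:1 ratio (total parts = 3):
  tailless: 405 × 2/3 = 270
  tailed: 405 × 1/3 = 135
χ² = Σ (O − E)² / E
  tailless: (238 − 270)² / 270 = 3.7926
  tailed: (167 − 135)² / 135 = 7.5852
χ² = 3.7926 + 7.5852 = 11.3778 ≈ 11.378
Degrees of freedom = 2 − 1 = 1; critical value at α = 0.05 is 3.841.
Since 11.378 > 3.841, we reject the null hypothesis — the data do not fit the 2:1 ratio.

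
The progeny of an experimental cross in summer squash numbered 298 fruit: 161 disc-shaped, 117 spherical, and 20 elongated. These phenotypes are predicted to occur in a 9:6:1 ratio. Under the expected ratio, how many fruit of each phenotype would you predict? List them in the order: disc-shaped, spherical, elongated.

Under the 9:6:1 hypothesis (Σ ratio = 16, N = 298):
  disc-shaped: 298 × 9/16 = 167.625
  spherical: 298 × 6/16 = 111.75
  elongated: 298 × 1/16 = 18.625

167.625, 111.75, 18.625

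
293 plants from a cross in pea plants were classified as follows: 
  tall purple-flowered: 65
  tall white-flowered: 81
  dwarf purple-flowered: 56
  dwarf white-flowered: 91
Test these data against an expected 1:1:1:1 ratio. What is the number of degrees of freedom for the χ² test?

A goodness-of-fit test with 4 phenotype classes has df = 4 − 1 = 3.

3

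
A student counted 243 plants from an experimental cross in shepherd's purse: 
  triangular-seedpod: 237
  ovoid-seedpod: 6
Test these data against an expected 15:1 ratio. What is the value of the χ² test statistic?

Total ratio parts = 16. Expected numbers out of 243:
  triangular-seedpod: 243 × 15/16 = 227.8125
  ovoid-seedpod: 243 × 1/16 = 15.1875
χ² = Σ (O − E)² / E
  triangular-seedpod: (237 − 227.8125)² / 227.8125 = 0.3705
  ovoid-seedpod: (6 − 15.1875)² / 15.1875 = 5.5579
χ² = 0.3705 + 5.5579 = 5.9284 ≈ 5.928

5.928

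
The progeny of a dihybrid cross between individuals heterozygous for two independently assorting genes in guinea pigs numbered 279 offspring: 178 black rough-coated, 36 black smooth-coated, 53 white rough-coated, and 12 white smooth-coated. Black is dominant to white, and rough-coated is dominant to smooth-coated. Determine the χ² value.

9.618

A dihybrid F₂ with independent assortment and complete dominance at both loci gives a 9:3:3:1 phenotypic ratio.
The 9:3:3:1 ratio has 16 parts, so with N = 279 the expected counts are:
  black rough-coated: 279 × 9/16 = 156.9375
  black smooth-coated: 279 × 3/16 = 52.3125
  white rough-coated: 279 × 3/16 = 52.3125
  white smooth-coated: 279 × 1/16 = 17.4375
χ² = Σ (O − E)² / E
  black rough-coated: (178 − 156.9375)² / 156.9375 = 2.8268
  black smooth-coated: (36 − 52.3125)² / 52.3125 = 5.0867
  white rough-coated: (53 − 52.3125)² / 52.3125 = 0.0090
  white smooth-coated: (12 − 17.4375)² / 17.4375 = 1.6956
χ² = 2.8268 + 5.0867 + 0.0090 + 1.6956 = 9.6181 ≈ 9.618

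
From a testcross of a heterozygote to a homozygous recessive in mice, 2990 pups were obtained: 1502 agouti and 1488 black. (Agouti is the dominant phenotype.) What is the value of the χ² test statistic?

0.066

A testcross of a heterozygote (Aa × aa) gives a 1:1 phenotypic ratio.
Total ratio parts = 2. Expected numbers out of 2990:
  agouti: 2990 × 1/2 = 1495
  black: 2990 × 1/2 = 1495
χ² = Σ (O − E)² / E
  agouti: (1502 − 1495)² / 1495 = 0.0328
  black: (1488 − 1495)² / 1495 = 0.0328
χ² = 0.0328 + 0.0328 = 0.0656 ≈ 0.066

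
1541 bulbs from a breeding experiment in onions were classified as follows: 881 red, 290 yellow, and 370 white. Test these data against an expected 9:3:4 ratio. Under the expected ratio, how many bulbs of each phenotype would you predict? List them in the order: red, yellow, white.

Under the 9:3:4 hypothesis (Σ ratio = 16, N = 1541):
  red: 1541 × 9/16 = 866.8125
  yellow: 1541 × 3/16 = 288.9375
  white: 1541 × 4/16 = 385.25

866.8125, 288.9375, 385.25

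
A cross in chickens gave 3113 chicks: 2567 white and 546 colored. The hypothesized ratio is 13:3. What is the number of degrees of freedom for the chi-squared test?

1

A goodness-of-fit test with 2 phenotype classes has df = 2 − 1 = 1.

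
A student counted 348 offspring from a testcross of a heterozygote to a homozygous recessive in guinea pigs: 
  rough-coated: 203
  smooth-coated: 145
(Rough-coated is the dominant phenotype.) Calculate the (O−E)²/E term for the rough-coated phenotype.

4.833

A testcross of a heterozygote (Aa × aa) gives a 1:1 phenotypic ratio.
Total ratio parts = 2. Expected numbers out of 348:
  rough-coated: 348 × 1/2 = 174
  smooth-coated: 348 × 1/2 = 174
Contribution of rough-coated: (203 − 174)² / 174 = 4.8333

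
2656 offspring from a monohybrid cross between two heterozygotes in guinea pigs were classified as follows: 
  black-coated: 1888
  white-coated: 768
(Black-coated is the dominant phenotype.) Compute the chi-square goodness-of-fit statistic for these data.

21.719

For a monohybrid cross between heterozygotes with complete dominance, the expected phenotypic ratio is 3:1.
Expected counts for N = 2656 under a 3:1 ratio (total parts = 4):
  black-coated: 2656 × 3/4 = 1992
  white-coated: 2656 × 1/4 = 664
χ² = Σ (O − E)² / E
  black-coated: (1888 − 1992)² / 1992 = 5.4297
  white-coated: (768 − 664)² / 664 = 16.2892
χ² = 5.4297 + 16.2892 = 21.7189 ≈ 21.719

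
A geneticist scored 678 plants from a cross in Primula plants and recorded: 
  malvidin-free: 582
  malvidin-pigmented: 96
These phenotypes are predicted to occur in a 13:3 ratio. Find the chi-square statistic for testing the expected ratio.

The 13:3 ratio has 16 parts, so with N = 678 the expected counts are:
  malvidin-free: 678 × 13/16 = 550.875
  malvidin-pigmented: 678 × 3/16 = 127.125
χ² = Σ (O − E)² / E
  malvidin-free: (582 − 550.875)² / 550.875 = 1.7586
  malvidin-pigmented: (96 − 127.125)² / 127.125 = 7.6206
χ² = 1.7586 + 7.6206 = 9.3792 ≈ 9.379

9.379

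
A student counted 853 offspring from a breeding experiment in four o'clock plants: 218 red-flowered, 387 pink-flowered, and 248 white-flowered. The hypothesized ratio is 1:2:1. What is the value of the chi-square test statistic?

9.427

Total ratio parts = 4. Expected numbers out of 853:
  red-flowered: 853 × 1/4 = 213.25
  pink-flowered: 853 × 2/4 = 426.5
  white-flowered: 853 × 1/4 = 213.25
χ² = Σ (O − E)² / E
  red-flowered: (218 − 213.25)² / 213.25 = 0.1058
  pink-flowered: (387 − 426.5)² / 426.5 = 3.6583
  white-flowered: (248 − 213.25)² / 213.25 = 5.6627
χ² = 0.1058 + 3.6583 + 5.6627 = 9.4268 ≈ 9.427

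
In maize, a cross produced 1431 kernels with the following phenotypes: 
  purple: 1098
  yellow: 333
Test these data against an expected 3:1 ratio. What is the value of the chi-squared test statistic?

Total ratio parts = 4. Expected numbers out of 1431:
  purple: 1431 × 3/4 = 1073.25
  yellow: 1431 × 1/4 = 357.75
χ² = Σ (O − E)² / E
  purple: (1098 − 1073.25)² / 1073.25 = 0.5708
  yellow: (333 − 357.75)² / 357.75 = 1.7123
χ² = 0.5708 + 1.7123 = 2.2831 ≈ 2.283

2.283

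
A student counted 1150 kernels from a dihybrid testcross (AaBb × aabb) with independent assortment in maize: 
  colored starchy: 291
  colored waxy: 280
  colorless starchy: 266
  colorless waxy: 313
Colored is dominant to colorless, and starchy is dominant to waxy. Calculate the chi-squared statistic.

A dihybrid testcross with independent assortment gives a 1:1:1:1 ratio.
Expected counts for N = 1150 under a 1:1:1:1 ratio (total parts = 4):
  colored starchy: 1150 × 1/4 = 287.5
  colored waxy: 1150 × 1/4 = 287.5
  colorless starchy: 1150 × 1/4 = 287.5
  colorless waxy: 1150 × 1/4 = 287.5
χ² = Σ (O − E)² / E
  colored starchy: (291 − 287.5)² / 287.5 = 0.0426
  colored waxy: (280 − 287.5)² / 287.5 = 0.1957
  colorless starchy: (266 − 287.5)² / 287.5 = 1.6078
  colorless waxy: (313 − 287.5)² / 287.5 = 2.2617
χ² = 0.0426 + 0.1957 + 1.6078 + 2.2617 = 4.1078 ≈ 4.108

4.108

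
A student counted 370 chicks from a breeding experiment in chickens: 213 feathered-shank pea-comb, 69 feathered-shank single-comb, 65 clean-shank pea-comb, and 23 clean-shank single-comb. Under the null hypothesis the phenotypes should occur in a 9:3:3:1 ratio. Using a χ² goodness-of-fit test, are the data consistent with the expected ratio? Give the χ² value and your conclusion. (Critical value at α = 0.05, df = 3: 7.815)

0.393; consistent

Expected counts for N = 370 under a 9:3:3:1 ratio (total parts = 16):
  feathered-shank pea-comb: 370 × 9/16 = 208.125
  feathered-shank single-comb: 370 × 3/16 = 69.375
  clean-shank pea-comb: 370 × 3/16 = 69.375
  clean-shank single-comb: 370 × 1/16 = 23.125
χ² = Σ (O − E)² / E
  feathered-shank pea-comb: (213 − 208.125)² / 208.125 = 0.1142
  feathered-shank single-comb: (69 − 69.375)² / 69.375 = 0.0020
  clean-shank pea-comb: (65 − 69.375)² / 69.375 = 0.2759
  clean-shank single-comb: (23 − 23.125)² / 23.125 = 0.0007
χ² = 0.1142 + 0.0020 + 0.2759 + 0.0007 = 0.3928 ≈ 0.393
Degrees of freedom = 4 − 1 = 3; critical value at α = 0.05 is 7.815.
Since 0.393 < 7.815, we fail to reject the null hypothesis — the data are consistent with the 9:3:3:1 ratio.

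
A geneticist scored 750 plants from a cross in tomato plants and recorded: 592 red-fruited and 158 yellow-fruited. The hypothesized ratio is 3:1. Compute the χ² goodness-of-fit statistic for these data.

6.188

Under the 3:1 hypothesis (Σ ratio = 4, N = 750):
  red-fruited: 750 × 3/4 = 562.5
  yellow-fruited: 750 × 1/4 = 187.5
χ² = Σ (O − E)² / E
  red-fruited: (592 − 562.5)² / 562.5 = 1.5471
  yellow-fruited: (158 − 187.5)² / 187.5 = 4.6413
χ² = 1.5471 + 4.6413 = 6.1884 ≈ 6.188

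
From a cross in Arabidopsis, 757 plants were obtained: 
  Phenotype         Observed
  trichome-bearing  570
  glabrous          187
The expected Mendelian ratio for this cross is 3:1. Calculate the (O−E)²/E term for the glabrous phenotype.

0.027

Expected counts for N = 757 under a 3:1 ratio (total parts = 4):
  trichome-bearing: 757 × 3/4 = 567.75
  glabrous: 757 × 1/4 = 189.25
Contribution of glabrous: (187 − 189.25)² / 189.25 = 0.0268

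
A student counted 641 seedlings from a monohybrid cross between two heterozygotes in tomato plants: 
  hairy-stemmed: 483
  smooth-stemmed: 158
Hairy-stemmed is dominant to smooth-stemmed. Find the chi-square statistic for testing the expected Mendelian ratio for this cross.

For a monohybrid cross between heterozygotes with complete dominance, the expected phenotypic ratio is 3:1.
Total ratio parts = 4. Expected numbers out of 641:
  hairy-stemmed: 641 × 3/4 = 480.75
  smooth-stemmed: 641 × 1/4 = 160.25
χ² = Σ (O − E)² / E
  hairy-stemmed: (483 − 480.75)² / 480.75 = 0.0105
  smooth-stemmed: (158 − 160.25)² / 160.25 = 0.0316
χ² = 0.0105 + 0.0316 = 0.0421 ≈ 0.042

0.042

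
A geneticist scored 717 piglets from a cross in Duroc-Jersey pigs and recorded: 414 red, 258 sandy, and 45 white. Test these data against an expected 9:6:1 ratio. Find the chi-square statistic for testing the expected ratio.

0.724

The 9:6:1 ratio has 16 parts, so with N = 717 the expected counts are:
  red: 717 × 9/16 = 403.3125
  sandy: 717 × 6/16 = 268.875
  white: 717 × 1/16 = 44.8125
χ² = Σ (O − E)² / E
  red: (414 − 403.3125)² / 403.3125 = 0.2832
  sandy: (258 − 268.875)² / 268.875 = 0.4399
  white: (45 − 44.8125)² / 44.8125 = 0.0008
χ² = 0.2832 + 0.4399 + 0.0008 = 0.7239 ≈ 0.724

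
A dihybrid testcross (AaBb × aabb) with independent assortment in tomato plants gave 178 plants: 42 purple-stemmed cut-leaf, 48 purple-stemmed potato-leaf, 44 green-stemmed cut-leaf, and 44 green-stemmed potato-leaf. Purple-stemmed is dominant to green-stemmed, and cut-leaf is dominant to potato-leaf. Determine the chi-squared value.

A dihybrid testcross with independent assortment gives a 1:1:1:1 ratio.
Total ratio parts = 4. Expected numbers out of 178:
  purple-stemmed cut-leaf: 178 × 1/4 = 44.5
  purple-stemmed potato-leaf: 178 × 1/4 = 44.5
  green-stemmed cut-leaf: 178 × 1/4 = 44.5
  green-stemmed potato-leaf: 178 × 1/4 = 44.5
χ² = Σ (O − E)² / E
  purple-stemmed cut-leaf: (42 − 44.5)² / 44.5 = 0.1404
  purple-stemmed potato-leaf: (48 − 44.5)² / 44.5 = 0.2753
  green-stemmed cut-leaf: (44 − 44.5)² / 44.5 = 0.0056
  green-stemmed potato-leaf: (44 − 44.5)² / 44.5 = 0.0056
χ² = 0.1404 + 0.2753 + 0.0056 + 0.0056 = 0.4269 ≈ 0.427

0.427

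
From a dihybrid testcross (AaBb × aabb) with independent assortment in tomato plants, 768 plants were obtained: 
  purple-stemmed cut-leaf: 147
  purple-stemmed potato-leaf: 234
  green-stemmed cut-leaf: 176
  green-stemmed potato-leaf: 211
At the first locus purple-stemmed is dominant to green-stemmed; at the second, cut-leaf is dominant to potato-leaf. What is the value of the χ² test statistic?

A dihybrid testcross with independent assortment gives a 1:1:1:1 ratio.
Expected counts for N = 768 under a 1:1:1:1 ratio (total parts = 4):
  purple-stemmed cut-leaf: 768 × 1/4 = 192
  purple-stemmed potato-leaf: 768 × 1/4 = 192
  green-stemmed cut-leaf: 768 × 1/4 = 192
  green-stemmed potato-leaf: 768 × 1/4 = 192
χ² = Σ (O − E)² / E
  purple-stemmed cut-leaf: (147 − 192)² / 192 = 10.5469
  purple-stemmed potato-leaf: (234 − 192)² / 192 = 9.1875
  green-stemmed cut-leaf: (176 − 192)² / 192 = 1.3333
  green-stemmed potato-leaf: (211 − 192)² / 192 = 1.8802
χ² = 10.5469 + 9.1875 + 1.3333 + 1.8802 = 22.9479 ≈ 22.948

22.948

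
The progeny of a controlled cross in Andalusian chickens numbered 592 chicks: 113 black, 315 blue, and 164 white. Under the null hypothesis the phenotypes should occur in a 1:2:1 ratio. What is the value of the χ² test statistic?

Total ratio parts = 4. Expected numbers out of 592:
  black: 592 × 1/4 = 148
  blue: 592 × 2/4 = 296
  white: 592 × 1/4 = 148
χ² = Σ (O − E)² / E
  black: (113 − 148)² / 148 = 8.2770
  blue: (315 − 296)² / 296 = 1.2196
  white: (164 − 148)² / 148 = 1.7297
χ² = 8.2770 + 1.2196 + 1.7297 = 11.2263 ≈ 11.226

11.226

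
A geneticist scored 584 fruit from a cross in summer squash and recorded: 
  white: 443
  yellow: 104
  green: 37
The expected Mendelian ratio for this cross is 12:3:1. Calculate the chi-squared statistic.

The 12:3:1 ratio has 16 parts, so with N = 584 the expected counts are:
  white: 584 × 12/16 = 438
  yellow: 584 × 3/16 = 109.5
  green: 584 × 1/16 = 36.5
χ² = Σ (O − E)² / E
  white: (443 − 438)² / 438 = 0.0571
  yellow: (104 − 109.5)² / 109.5 = 0.2763
  green: (37 − 36.5)² / 36.5 = 0.0068
χ² = 0.0571 + 0.2763 + 0.0068 = 0.3402 ≈ 0.340

0.340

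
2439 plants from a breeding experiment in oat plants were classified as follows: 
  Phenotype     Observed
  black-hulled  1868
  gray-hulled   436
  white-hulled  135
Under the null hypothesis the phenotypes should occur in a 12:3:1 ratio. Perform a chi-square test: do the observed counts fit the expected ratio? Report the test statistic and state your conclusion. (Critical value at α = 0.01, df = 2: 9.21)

3.809; consistent

Under the 12:3:1 hypothesis (Σ ratio = 16, N = 2439):
  black-hulled: 2439 × 12/16 = 1829.25
  gray-hulled: 2439 × 3/16 = 457.3125
  white-hulled: 2439 × 1/16 = 152.4375
χ² = Σ (O − E)² / E
  black-hulled: (1868 − 1829.25)² / 1829.25 = 0.8209
  gray-hulled: (436 − 457.3125)² / 457.3125 = 0.9932
  white-hulled: (135 − 152.4375)² / 152.4375 = 1.9947
χ² = 0.8209 + 0.9932 + 1.9947 = 3.8088 ≈ 3.809
Degrees of freedom = 3 − 1 = 2; critical value at α = 0.01 is 9.21.
Since 3.809 < 9.21, we fail to reject the null hypothesis — the data are consistent with the 12:3:1 ratio.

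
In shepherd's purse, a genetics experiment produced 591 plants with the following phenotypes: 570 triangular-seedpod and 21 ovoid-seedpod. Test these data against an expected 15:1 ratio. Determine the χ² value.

7.335

The 15:1 ratio has 16 parts, so with N = 591 the expected counts are:
  triangular-seedpod: 591 × 15/16 = 554.0625
  ovoid-seedpod: 591 × 1/16 = 36.9375
χ² = Σ (O − E)² / E
  triangular-seedpod: (570 − 554.0625)² / 554.0625 = 0.4584
  ovoid-seedpod: (21 − 36.9375)² / 36.9375 = 6.8766
χ² = 0.4584 + 6.8766 = 7.335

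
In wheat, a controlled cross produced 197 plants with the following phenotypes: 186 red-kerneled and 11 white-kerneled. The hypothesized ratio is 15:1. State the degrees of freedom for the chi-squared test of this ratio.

1

A goodness-of-fit test with 2 phenotype classes has df = 2 − 1 = 1.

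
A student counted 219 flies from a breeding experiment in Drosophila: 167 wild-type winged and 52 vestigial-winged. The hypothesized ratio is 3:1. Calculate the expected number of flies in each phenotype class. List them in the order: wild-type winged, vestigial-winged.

Total ratio parts = 4. Expected numbers out of 219:
  wild-type winged: 219 × 3/4 = 164.25
  vestigial-winged: 219 × 1/4 = 54.75

164.25, 54.75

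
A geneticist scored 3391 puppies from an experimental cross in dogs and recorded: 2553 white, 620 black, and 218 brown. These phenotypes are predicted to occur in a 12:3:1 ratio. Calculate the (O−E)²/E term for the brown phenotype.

0.173

Expected counts for N = 3391 under a 12:3:1 ratio (total parts = 16):
  white: 3391 × 12/16 = 2543.25
  black: 3391 × 3/16 = 635.8125
  brown: 3391 × 1/16 = 211.9375
Contribution of brown: (218 − 211.9375)² / 211.9375 = 0.1734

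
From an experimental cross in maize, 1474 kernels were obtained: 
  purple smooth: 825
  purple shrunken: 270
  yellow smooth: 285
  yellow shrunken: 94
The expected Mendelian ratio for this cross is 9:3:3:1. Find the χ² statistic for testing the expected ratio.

0.475

Total ratio parts = 16. Expected numbers out of 1474:
  purple smooth: 1474 × 9/16 = 829.125
  purple shrunken: 1474 × 3/16 = 276.375
  yellow smooth: 1474 × 3/16 = 276.375
  yellow shrunken: 1474 × 1/16 = 92.125
χ² = Σ (O − E)² / E
  purple smooth: (825 − 829.125)² / 829.125 = 0.0205
  purple shrunken: (270 − 276.375)² / 276.375 = 0.1470
  yellow smooth: (285 − 276.375)² / 276.375 = 0.2692
  yellow shrunken: (94 − 92.125)² / 92.125 = 0.0382
χ² = 0.0205 + 0.1470 + 0.2692 + 0.0382 = 0.4749 ≈ 0.475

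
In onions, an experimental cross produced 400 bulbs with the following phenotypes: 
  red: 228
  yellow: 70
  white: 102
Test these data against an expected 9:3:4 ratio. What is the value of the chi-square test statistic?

0.413

The 9:3:4 ratio has 16 parts, so with N = 400 the expected counts are:
  red: 400 × 9/16 = 225
  yellow: 400 × 3/16 = 75
  white: 400 × 4/16 = 100
χ² = Σ (O − E)² / E
  red: (228 − 225)² / 225 = 0.0400
  yellow: (70 − 75)² / 75 = 0.3333
  white: (102 − 100)² / 100 = 0.0400
χ² = 0.0400 + 0.3333 + 0.0400 = 0.4133 ≈ 0.413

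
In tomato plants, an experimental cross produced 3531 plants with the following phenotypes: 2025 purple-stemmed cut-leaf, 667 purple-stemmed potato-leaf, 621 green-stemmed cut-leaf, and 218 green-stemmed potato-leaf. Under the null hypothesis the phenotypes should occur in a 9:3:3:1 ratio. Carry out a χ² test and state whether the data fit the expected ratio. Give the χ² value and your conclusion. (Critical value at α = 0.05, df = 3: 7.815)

Expected counts for N = 3531 under a 9:3:3:1 ratio (total parts = 16):
  purple-stemmed cut-leaf: 3531 × 9/16 = 1986.1875
  purple-stemmed potato-leaf: 3531 × 3/16 = 662.0625
  green-stemmed cut-leaf: 3531 × 3/16 = 662.0625
  green-stemmed potato-leaf: 3531 × 1/16 = 220.6875
χ² = Σ (O − E)² / E
  purple-stemmed cut-leaf: (2025 − 1986.1875)² / 1986.1875 = 0.7584
  purple-stemmed potato-leaf: (667 − 662.0625)² / 662.0625 = 0.0368
  green-stemmed cut-leaf: (621 − 662.0625)² / 662.0625 = 2.5468
  green-stemmed potato-leaf: (218 − 220.6875)² / 220.6875 = 0.0327
χ² = 0.7584 + 0.0368 + 2.5468 + 0.0327 = 3.3747 ≈ 3.375
Degrees of freedom = 4 − 1 = 3; critical value at α = 0.05 is 7.815.
Since 3.375 < 7.815, we fail to reject the null hypothesis — the data are consistent with the 9:3:3:1 ratio.

3.375; consistent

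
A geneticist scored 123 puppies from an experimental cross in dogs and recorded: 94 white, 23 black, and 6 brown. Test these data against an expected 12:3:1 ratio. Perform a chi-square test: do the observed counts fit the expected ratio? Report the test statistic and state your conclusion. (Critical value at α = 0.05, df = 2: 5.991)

Under the 12:3:1 hypothesis (Σ ratio = 16, N = 123):
  white: 123 × 12/16 = 92.25
  black: 123 × 3/16 = 23.0625
  brown: 123 × 1/16 = 7.6875
χ² = Σ (O − E)² / E
  white: (94 − 92.25)² / 92.25 = 0.0332
  black: (23 − 23.0625)² / 23.0625 = 0.0002
  brown: (6 − 7.6875)² / 7.6875 = 0.3704
χ² = 0.0332 + 0.0002 + 0.3704 = 0.4038 ≈ 0.404
Degrees of freedom = 3 − 1 = 2; critical value at α = 0.05 is 5.991.
Since 0.404 < 5.991, we fail to reject the null hypothesis — the data are consistent with the 12:3:1 ratio.

0.404; consistent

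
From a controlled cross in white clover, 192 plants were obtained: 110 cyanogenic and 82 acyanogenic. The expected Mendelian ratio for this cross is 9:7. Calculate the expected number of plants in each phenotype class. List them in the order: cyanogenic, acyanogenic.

108, 84

Expected counts for N = 192 under a 9:7 ratio (total parts = 16):
  cyanogenic: 192 × 9/16 = 108
  acyanogenic: 192 × 7/16 = 84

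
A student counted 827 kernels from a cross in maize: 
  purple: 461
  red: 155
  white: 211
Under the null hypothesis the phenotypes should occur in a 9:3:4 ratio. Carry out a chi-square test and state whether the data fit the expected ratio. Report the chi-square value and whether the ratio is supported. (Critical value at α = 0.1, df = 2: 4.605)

0.125; consistent

The 9:3:4 ratio has 16 parts, so with N = 827 the expected counts are:
  purple: 827 × 9/16 = 465.1875
  red: 827 × 3/16 = 155.0625
  white: 827 × 4/16 = 206.75
χ² = Σ (O − E)² / E
  purple: (461 − 465.1875)² / 465.1875 = 0.0377
  red: (155 − 155.0625)² / 155.0625 = 0.0000
  white: (211 − 206.75)² / 206.75 = 0.0874
χ² = 0.0377 + 0.0000 + 0.0874 = 0.1251 ≈ 0.125
Degrees of freedom = 3 − 1 = 2; critical value at α = 0.1 is 4.605.
Since 0.125 < 4.605, we fail to reject the null hypothesis — the data are consistent with the 9:3:4 ratio.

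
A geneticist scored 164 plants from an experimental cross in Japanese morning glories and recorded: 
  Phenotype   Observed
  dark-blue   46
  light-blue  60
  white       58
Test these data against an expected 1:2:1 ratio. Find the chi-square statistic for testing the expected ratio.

Under the 1:2:1 hypothesis (Σ ratio = 4, N = 164):
  dark-blue: 164 × 1/4 = 41
  light-blue: 164 × 2/4 = 82
  white: 164 × 1/4 = 41
χ² = Σ (O − E)² / E
  dark-blue: (46 − 41)² / 41 = 0.6098
  light-blue: (60 − 82)² / 82 = 5.9024
  white: (58 − 41)² / 41 = 7.0488
χ² = 0.6098 + 5.9024 + 7.0488 = 13.561

13.561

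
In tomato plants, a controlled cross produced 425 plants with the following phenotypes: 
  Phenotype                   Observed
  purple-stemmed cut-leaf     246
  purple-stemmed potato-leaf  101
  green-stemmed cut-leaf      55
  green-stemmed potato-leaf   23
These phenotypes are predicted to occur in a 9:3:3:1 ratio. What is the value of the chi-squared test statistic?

14.027

The 9:3:3:1 ratio has 16 parts, so with N = 425 the expected counts are:
  purple-stemmed cut-leaf: 425 × 9/16 = 239.0625
  purple-stemmed potato-leaf: 425 × 3/16 = 79.6875
  green-stemmed cut-leaf: 425 × 3/16 = 79.6875
  green-stemmed potato-leaf: 425 × 1/16 = 26.5625
χ² = Σ (O − E)² / E
  purple-stemmed cut-leaf: (246 − 239.0625)² / 239.0625 = 0.2013
  purple-stemmed potato-leaf: (101 − 79.6875)² / 79.6875 = 5.7000
  green-stemmed cut-leaf: (55 − 79.6875)² / 79.6875 = 7.6483
  green-stemmed potato-leaf: (23 − 26.5625)² / 26.5625 = 0.4778
χ² = 0.2013 + 5.7000 + 7.6483 + 0.4778 = 14.0274 ≈ 14.027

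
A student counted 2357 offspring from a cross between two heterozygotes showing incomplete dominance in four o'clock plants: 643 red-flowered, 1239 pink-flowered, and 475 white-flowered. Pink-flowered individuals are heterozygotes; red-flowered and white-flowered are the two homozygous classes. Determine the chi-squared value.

30.161

With incomplete dominance, a heterozygote × heterozygote cross gives a 1:2:1 phenotypic ratio.
The 1:2:1 ratio has 4 parts, so with N = 2357 the expected counts are:
  red-flowered: 2357 × 1/4 = 589.25
  pink-flowered: 2357 × 2/4 = 1178.5
  white-flowered: 2357 × 1/4 = 589.25
χ² = Σ (O − E)² / E
  red-flowered: (643 − 589.25)² / 589.25 = 4.9029
  pink-flowered: (1239 − 1178.5)² / 1178.5 = 3.1059
  white-flowered: (475 − 589.25)² / 589.25 = 22.1520
χ² = 4.9029 + 3.1059 + 22.1520 = 30.1608 ≈ 30.161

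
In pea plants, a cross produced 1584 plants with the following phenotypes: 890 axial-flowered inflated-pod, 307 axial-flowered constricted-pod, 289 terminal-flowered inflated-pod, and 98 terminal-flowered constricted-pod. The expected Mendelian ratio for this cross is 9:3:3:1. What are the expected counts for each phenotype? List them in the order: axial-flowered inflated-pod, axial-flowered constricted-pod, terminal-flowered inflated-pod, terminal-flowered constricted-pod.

891, 297, 297, 99

Expected counts for N = 1584 under a 9:3:3:1 ratio (total parts = 16):
  axial-flowered inflated-pod: 1584 × 9/16 = 891
  axial-flowered constricted-pod: 1584 × 3/16 = 297
  terminal-flowered inflated-pod: 1584 × 3/16 = 297
  terminal-flowered constricted-pod: 1584 × 1/16 = 99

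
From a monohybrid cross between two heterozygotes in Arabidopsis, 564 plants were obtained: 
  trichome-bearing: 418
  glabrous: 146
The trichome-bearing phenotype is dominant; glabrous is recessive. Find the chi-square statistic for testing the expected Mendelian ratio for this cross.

0.236

For a monohybrid cross between heterozygotes with complete dominance, the expected phenotypic ratio is 3:1.
Total ratio parts = 4. Expected numbers out of 564:
  trichome-bearing: 564 × 3/4 = 423
  glabrous: 564 × 1/4 = 141
χ² = Σ (O − E)² / E
  trichome-bearing: (418 − 423)² / 423 = 0.0591
  glabrous: (146 − 141)² / 141 = 0.1773
χ² = 0.0591 + 0.1773 = 0.2364 ≈ 0.236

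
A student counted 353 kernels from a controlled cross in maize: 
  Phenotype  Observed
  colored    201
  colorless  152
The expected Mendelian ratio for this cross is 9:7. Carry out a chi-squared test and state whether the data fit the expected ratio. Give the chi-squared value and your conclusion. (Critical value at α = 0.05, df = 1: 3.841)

The 9:7 ratio has 16 parts, so with N = 353 the expected counts are:
  colored: 353 × 9/16 = 198.5625
  colorless: 353 × 7/16 = 154.4375
χ² = Σ (O − E)² / E
  colored: (201 − 198.5625)² / 198.5625 = 0.0299
  colorless: (152 − 154.4375)² / 154.4375 = 0.0385
χ² = 0.0299 + 0.0385 = 0.0684 ≈ 0.068
Degrees of freedom = 2 − 1 = 1; critical value at α = 0.05 is 3.841.
Since 0.068 < 3.841, we fail to reject the null hypothesis — the data are consistent with the 9:7 ratio.

0.068; consistent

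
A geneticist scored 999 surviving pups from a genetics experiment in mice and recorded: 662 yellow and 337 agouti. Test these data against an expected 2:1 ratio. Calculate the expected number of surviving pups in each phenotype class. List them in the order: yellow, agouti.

Expected counts for N = 999 under a 2:1 ratio (total parts = 3):
  yellow: 999 × 2/3 = 666
  agouti: 999 × 1/3 = 333

666, 333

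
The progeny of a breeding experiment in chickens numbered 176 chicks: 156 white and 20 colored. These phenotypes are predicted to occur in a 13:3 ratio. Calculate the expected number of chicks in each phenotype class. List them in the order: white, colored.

143, 33

The 13:3 ratio has 16 parts, so with N = 176 the expected counts are:
  white: 176 × 13/16 = 143
  colored: 176 × 3/16 = 33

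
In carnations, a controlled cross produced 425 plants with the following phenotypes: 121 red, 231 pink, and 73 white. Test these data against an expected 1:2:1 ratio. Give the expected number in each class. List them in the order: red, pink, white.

Total ratio parts = 4. Expected numbers out of 425:
  red: 425 × 1/4 = 106.25
  pink: 425 × 2/4 = 212.5
  white: 425 × 1/4 = 106.25

106.25, 212.5, 106.25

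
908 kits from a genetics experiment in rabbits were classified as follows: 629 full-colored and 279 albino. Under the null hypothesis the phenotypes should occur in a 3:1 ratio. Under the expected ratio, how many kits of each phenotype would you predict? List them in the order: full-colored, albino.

681, 227

Expected counts for N = 908 under a 3:1 ratio (total parts = 4):
  full-colored: 908 × 3/4 = 681
  albino: 908 × 1/4 = 227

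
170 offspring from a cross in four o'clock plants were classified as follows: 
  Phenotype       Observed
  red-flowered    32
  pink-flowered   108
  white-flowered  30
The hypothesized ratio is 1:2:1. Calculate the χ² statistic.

12.494

The 1:2:1 ratio has 4 parts, so with N = 170 the expected counts are:
  red-flowered: 170 × 1/4 = 42.5
  pink-flowered: 170 × 2/4 = 85
  white-flowered: 170 × 1/4 = 42.5
χ² = Σ (O − E)² / E
  red-flowered: (32 − 42.5)² / 42.5 = 2.5941
  pink-flowered: (108 − 85)² / 85 = 6.2235
  white-flowered: (30 − 42.5)² / 42.5 = 3.6765
χ² = 2.5941 + 6.2235 + 3.6765 = 12.4941 ≈ 12.494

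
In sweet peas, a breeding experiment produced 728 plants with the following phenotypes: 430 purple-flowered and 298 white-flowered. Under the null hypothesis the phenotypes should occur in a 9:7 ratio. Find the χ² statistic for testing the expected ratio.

Expected counts for N = 728 under a 9:7 ratio (total parts = 16):
  purple-flowered: 728 × 9/16 = 409.5
  white-flowered: 728 × 7/16 = 318.5
χ² = Σ (O − E)² / E
  purple-flowered: (430 − 409.5)² / 409.5 = 1.0263
  white-flowered: (298 − 318.5)² / 318.5 = 1.3195
χ² = 1.0263 + 1.3195 = 2.3458 ≈ 2.346

2.346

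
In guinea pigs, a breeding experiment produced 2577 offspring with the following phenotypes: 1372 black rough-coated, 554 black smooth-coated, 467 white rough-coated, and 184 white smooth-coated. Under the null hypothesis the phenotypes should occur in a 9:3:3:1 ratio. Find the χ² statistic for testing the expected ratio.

18.337

Under the 9:3:3:1 hypothesis (Σ ratio = 16, N = 2577):
  black rough-coated: 2577 × 9/16 = 1449.5625
  black smooth-coated: 2577 × 3/16 = 483.1875
  white rough-coated: 2577 × 3/16 = 483.1875
  white smooth-coated: 2577 × 1/16 = 161.0625
χ² = Σ (O − E)² / E
  black rough-coated: (1372 − 1449.5625)² / 1449.5625 = 4.1502
  black smooth-coated: (554 − 483.1875)² / 483.1875 = 10.3778
  white rough-coated: (467 − 483.1875)² / 483.1875 = 0.5423
  white smooth-coated: (184 − 161.0625)² / 161.0625 = 3.2666
χ² = 4.1502 + 10.3778 + 0.5423 + 3.2666 = 18.3369 ≈ 18.337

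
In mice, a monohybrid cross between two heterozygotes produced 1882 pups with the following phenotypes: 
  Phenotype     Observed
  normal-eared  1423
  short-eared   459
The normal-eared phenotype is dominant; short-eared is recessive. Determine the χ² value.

For a monohybrid cross between heterozygotes with complete dominance, the expected phenotypic ratio is 3:1.
Total ratio parts = 4. Expected numbers out of 1882:
  normal-eared: 1882 × 3/4 = 1411.5
  short-eared: 1882 × 1/4 = 470.5
χ² = Σ (O − E)² / E
  normal-eared: (1423 − 1411.5)² / 1411.5 = 0.0937
  short-eared: (459 − 470.5)² / 470.5 = 0.2811
χ² = 0.0937 + 0.2811 = 0.3748 ≈ 0.375

0.375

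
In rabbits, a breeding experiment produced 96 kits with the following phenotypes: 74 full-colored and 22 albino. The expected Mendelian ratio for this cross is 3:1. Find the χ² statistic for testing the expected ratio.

Total ratio parts = 4. Expected numbers out of 96:
  full-colored: 96 × 3/4 = 72
  albino: 96 × 1/4 = 24
χ² = Σ (O − E)² / E
  full-colored: (74 − 72)² / 72 = 0.0556
  albino: (22 − 24)² / 24 = 0.1667
χ² = 0.0556 + 0.1667 = 0.2223 ≈ 0.222

0.222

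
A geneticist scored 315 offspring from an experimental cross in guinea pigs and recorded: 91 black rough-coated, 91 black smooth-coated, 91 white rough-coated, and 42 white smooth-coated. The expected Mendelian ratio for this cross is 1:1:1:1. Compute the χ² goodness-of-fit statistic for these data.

Expected counts for N = 315 under a 1:1:1:1 ratio (total parts = 4):
  black rough-coated: 315 × 1/4 = 78.75
  black smooth-coated: 315 × 1/4 = 78.75
  white rough-coated: 315 × 1/4 = 78.75
  white smooth-coated: 315 × 1/4 = 78.75
χ² = Σ (O − E)² / E
  black rough-coated: (91 − 78.75)² / 78.75 = 1.9056
  black smooth-coated: (91 − 78.75)² / 78.75 = 1.9056
  white rough-coated: (91 − 78.75)² / 78.75 = 1.9056
  white smooth-coated: (42 − 78.75)² / 78.75 = 17.1500
χ² = 1.9056 + 1.9056 + 1.9056 + 17.1500 = 22.8668 ≈ 22.867

22.867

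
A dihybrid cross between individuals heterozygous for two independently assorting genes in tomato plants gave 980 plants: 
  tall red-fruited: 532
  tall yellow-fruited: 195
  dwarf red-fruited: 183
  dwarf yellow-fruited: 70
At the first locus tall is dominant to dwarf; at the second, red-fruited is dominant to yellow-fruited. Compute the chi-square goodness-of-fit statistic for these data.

2.614

A dihybrid F₂ with independent assortment and complete dominance at both loci gives a 9:3:3:1 phenotypic ratio.
Total ratio parts = 16. Expected numbers out of 980:
  tall red-fruited: 980 × 9/16 = 551.25
  tall yellow-fruited: 980 × 3/16 = 183.75
  dwarf red-fruited: 980 × 3/16 = 183.75
  dwarf yellow-fruited: 980 × 1/16 = 61.25
χ² = Σ (O − E)² / E
  tall red-fruited: (532 − 551.25)² / 551.25 = 0.6722
  tall yellow-fruited: (195 − 183.75)² / 183.75 = 0.6888
  dwarf red-fruited: (183 − 183.75)² / 183.75 = 0.0031
  dwarf yellow-fruited: (70 − 61.25)² / 61.25 = 1.2500
χ² = 0.6722 + 0.6888 + 0.0031 + 1.2500 = 2.6141 ≈ 2.614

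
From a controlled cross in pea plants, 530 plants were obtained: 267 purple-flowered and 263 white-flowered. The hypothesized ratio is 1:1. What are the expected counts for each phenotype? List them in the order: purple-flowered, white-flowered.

265, 265

Total ratio parts = 2. Expected numbers out of 530:
  purple-flowered: 530 × 1/2 = 265
  white-flowered: 530 × 1/2 = 265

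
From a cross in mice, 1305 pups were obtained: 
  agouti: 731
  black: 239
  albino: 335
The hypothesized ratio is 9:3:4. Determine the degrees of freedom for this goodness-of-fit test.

A goodness-of-fit test with 3 phenotype classes has df = 3 − 1 = 2.

2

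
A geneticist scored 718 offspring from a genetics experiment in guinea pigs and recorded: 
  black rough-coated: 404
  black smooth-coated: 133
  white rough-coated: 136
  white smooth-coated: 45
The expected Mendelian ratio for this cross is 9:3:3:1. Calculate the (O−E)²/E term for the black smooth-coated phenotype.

0.020

Total ratio parts = 16. Expected numbers out of 718:
  black rough-coated: 718 × 9/16 = 403.875
  black smooth-coated: 718 × 3/16 = 134.625
  white rough-coated: 718 × 3/16 = 134.625
  white smooth-coated: 718 × 1/16 = 44.875
Contribution of black smooth-coated: (133 − 134.625)² / 134.625 = 0.0196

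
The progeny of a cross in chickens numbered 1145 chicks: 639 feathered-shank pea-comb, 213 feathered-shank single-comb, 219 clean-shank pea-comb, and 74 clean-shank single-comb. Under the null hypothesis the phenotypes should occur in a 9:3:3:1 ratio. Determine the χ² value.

0.223

The 9:3:3:1 ratio has 16 parts, so with N = 1145 the expected counts are:
  feathered-shank pea-comb: 1145 × 9/16 = 644.0625
  feathered-shank single-comb: 1145 × 3/16 = 214.6875
  clean-shank pea-comb: 1145 × 3/16 = 214.6875
  clean-shank single-comb: 1145 × 1/16 = 71.5625
χ² = Σ (O − E)² / E
  feathered-shank pea-comb: (639 − 644.0625)² / 644.0625 = 0.0398
  feathered-shank single-comb: (213 − 214.6875)² / 214.6875 = 0.0133
  clean-shank pea-comb: (219 − 214.6875)² / 214.6875 = 0.0866
  clean-shank single-comb: (74 − 71.5625)² / 71.5625 = 0.0830
χ² = 0.0398 + 0.0133 + 0.0866 + 0.0830 = 0.2227 ≈ 0.223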